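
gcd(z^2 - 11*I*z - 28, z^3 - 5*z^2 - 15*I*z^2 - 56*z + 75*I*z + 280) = z - 7*I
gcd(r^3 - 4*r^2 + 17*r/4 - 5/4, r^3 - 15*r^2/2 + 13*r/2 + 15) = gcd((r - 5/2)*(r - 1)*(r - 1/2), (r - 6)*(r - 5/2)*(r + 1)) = r - 5/2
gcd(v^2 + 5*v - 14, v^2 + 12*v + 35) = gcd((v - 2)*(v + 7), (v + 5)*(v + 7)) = v + 7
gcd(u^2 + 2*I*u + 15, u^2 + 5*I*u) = u + 5*I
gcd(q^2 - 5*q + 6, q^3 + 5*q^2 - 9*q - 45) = q - 3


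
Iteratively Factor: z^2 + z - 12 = (z + 4)*(z - 3)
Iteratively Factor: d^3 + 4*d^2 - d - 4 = (d + 1)*(d^2 + 3*d - 4) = (d + 1)*(d + 4)*(d - 1)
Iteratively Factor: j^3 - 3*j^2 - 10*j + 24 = (j - 4)*(j^2 + j - 6) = (j - 4)*(j + 3)*(j - 2)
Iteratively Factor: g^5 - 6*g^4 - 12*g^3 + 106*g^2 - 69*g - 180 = (g + 4)*(g^4 - 10*g^3 + 28*g^2 - 6*g - 45) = (g - 3)*(g + 4)*(g^3 - 7*g^2 + 7*g + 15) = (g - 3)^2*(g + 4)*(g^2 - 4*g - 5) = (g - 3)^2*(g + 1)*(g + 4)*(g - 5)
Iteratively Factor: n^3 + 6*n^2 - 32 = (n + 4)*(n^2 + 2*n - 8) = (n + 4)^2*(n - 2)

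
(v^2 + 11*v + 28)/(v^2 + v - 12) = (v + 7)/(v - 3)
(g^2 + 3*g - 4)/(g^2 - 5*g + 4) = (g + 4)/(g - 4)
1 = 1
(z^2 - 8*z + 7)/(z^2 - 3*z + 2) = (z - 7)/(z - 2)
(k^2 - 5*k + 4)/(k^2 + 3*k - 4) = (k - 4)/(k + 4)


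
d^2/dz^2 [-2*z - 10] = 0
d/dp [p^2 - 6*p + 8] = 2*p - 6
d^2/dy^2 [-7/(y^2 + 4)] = 14*(4 - 3*y^2)/(y^2 + 4)^3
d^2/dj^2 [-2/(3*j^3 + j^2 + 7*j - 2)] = 4*((9*j + 1)*(3*j^3 + j^2 + 7*j - 2) - (9*j^2 + 2*j + 7)^2)/(3*j^3 + j^2 + 7*j - 2)^3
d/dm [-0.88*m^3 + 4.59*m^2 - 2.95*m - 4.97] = -2.64*m^2 + 9.18*m - 2.95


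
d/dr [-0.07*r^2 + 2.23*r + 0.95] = 2.23 - 0.14*r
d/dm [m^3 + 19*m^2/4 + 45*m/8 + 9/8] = 3*m^2 + 19*m/2 + 45/8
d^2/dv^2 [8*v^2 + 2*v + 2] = 16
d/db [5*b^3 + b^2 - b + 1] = 15*b^2 + 2*b - 1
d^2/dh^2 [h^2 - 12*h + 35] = 2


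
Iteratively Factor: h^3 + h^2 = (h)*(h^2 + h) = h*(h + 1)*(h)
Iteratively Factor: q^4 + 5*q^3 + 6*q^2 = (q + 3)*(q^3 + 2*q^2) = q*(q + 3)*(q^2 + 2*q) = q*(q + 2)*(q + 3)*(q)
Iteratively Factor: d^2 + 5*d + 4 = (d + 1)*(d + 4)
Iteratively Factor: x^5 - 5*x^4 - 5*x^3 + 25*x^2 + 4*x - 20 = (x - 2)*(x^4 - 3*x^3 - 11*x^2 + 3*x + 10) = (x - 2)*(x + 1)*(x^3 - 4*x^2 - 7*x + 10) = (x - 2)*(x - 1)*(x + 1)*(x^2 - 3*x - 10) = (x - 2)*(x - 1)*(x + 1)*(x + 2)*(x - 5)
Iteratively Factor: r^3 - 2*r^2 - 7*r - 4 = (r + 1)*(r^2 - 3*r - 4) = (r - 4)*(r + 1)*(r + 1)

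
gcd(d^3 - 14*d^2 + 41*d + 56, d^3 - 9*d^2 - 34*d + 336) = d^2 - 15*d + 56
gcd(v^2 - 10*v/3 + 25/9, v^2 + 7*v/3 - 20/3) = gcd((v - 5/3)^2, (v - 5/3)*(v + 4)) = v - 5/3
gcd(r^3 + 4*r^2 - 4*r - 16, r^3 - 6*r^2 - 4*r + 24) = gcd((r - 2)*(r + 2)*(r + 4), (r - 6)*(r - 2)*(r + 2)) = r^2 - 4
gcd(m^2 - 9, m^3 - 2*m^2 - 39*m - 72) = m + 3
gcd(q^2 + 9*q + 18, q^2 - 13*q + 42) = 1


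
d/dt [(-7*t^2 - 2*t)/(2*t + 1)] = 2*(-7*t^2 - 7*t - 1)/(4*t^2 + 4*t + 1)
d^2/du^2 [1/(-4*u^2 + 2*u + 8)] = (-4*u^2 + 2*u + (4*u - 1)^2 + 8)/(-2*u^2 + u + 4)^3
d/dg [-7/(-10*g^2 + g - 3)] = 7*(1 - 20*g)/(10*g^2 - g + 3)^2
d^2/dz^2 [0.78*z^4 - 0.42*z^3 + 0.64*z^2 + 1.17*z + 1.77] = 9.36*z^2 - 2.52*z + 1.28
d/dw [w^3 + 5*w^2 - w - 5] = 3*w^2 + 10*w - 1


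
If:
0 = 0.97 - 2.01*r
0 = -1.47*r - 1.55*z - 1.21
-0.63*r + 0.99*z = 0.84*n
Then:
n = -1.82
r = 0.48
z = -1.24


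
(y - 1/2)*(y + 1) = y^2 + y/2 - 1/2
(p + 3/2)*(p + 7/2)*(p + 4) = p^3 + 9*p^2 + 101*p/4 + 21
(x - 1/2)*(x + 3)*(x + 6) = x^3 + 17*x^2/2 + 27*x/2 - 9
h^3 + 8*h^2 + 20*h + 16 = (h + 2)^2*(h + 4)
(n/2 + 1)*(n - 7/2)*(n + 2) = n^3/2 + n^2/4 - 5*n - 7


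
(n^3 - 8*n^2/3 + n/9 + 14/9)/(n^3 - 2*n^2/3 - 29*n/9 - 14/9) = (n - 1)/(n + 1)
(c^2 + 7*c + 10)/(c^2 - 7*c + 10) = (c^2 + 7*c + 10)/(c^2 - 7*c + 10)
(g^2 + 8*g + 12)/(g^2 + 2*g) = (g + 6)/g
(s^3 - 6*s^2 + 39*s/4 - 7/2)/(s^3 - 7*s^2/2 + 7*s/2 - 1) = (s - 7/2)/(s - 1)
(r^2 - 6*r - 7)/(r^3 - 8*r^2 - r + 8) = (r - 7)/(r^2 - 9*r + 8)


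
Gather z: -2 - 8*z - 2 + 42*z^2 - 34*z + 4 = 42*z^2 - 42*z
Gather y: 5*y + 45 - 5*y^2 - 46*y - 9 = -5*y^2 - 41*y + 36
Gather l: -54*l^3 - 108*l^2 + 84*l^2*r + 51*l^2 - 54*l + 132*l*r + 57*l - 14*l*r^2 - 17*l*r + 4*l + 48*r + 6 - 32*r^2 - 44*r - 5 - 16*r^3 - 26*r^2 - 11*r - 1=-54*l^3 + l^2*(84*r - 57) + l*(-14*r^2 + 115*r + 7) - 16*r^3 - 58*r^2 - 7*r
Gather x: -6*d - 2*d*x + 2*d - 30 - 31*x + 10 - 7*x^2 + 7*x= -4*d - 7*x^2 + x*(-2*d - 24) - 20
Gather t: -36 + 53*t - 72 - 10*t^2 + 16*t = -10*t^2 + 69*t - 108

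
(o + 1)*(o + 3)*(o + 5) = o^3 + 9*o^2 + 23*o + 15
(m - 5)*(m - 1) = m^2 - 6*m + 5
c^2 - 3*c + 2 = (c - 2)*(c - 1)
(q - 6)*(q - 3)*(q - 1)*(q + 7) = q^4 - 3*q^3 - 43*q^2 + 171*q - 126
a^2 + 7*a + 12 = (a + 3)*(a + 4)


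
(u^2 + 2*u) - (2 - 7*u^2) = 8*u^2 + 2*u - 2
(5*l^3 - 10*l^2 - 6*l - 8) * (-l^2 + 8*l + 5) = -5*l^5 + 50*l^4 - 49*l^3 - 90*l^2 - 94*l - 40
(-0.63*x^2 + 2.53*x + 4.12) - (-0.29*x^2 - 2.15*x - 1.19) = -0.34*x^2 + 4.68*x + 5.31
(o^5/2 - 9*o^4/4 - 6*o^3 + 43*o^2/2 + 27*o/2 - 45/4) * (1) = o^5/2 - 9*o^4/4 - 6*o^3 + 43*o^2/2 + 27*o/2 - 45/4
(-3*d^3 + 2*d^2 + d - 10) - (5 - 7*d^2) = -3*d^3 + 9*d^2 + d - 15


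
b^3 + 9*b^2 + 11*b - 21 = (b - 1)*(b + 3)*(b + 7)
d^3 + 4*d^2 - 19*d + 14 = (d - 2)*(d - 1)*(d + 7)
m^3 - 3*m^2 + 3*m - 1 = (m - 1)^3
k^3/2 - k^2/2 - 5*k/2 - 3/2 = (k/2 + 1/2)*(k - 3)*(k + 1)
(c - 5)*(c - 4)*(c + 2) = c^3 - 7*c^2 + 2*c + 40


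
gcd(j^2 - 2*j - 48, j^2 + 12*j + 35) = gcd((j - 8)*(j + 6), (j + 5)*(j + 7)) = 1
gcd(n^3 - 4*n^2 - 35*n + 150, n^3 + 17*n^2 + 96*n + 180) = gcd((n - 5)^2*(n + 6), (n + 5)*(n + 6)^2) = n + 6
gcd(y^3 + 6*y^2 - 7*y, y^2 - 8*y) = y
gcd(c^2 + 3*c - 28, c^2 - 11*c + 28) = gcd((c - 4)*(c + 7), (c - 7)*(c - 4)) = c - 4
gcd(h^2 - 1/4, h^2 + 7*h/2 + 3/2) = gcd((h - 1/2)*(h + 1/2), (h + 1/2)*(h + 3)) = h + 1/2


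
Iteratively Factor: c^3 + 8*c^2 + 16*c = (c + 4)*(c^2 + 4*c) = c*(c + 4)*(c + 4)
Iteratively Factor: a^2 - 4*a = (a)*(a - 4)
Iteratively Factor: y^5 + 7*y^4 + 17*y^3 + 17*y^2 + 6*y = (y)*(y^4 + 7*y^3 + 17*y^2 + 17*y + 6) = y*(y + 3)*(y^3 + 4*y^2 + 5*y + 2) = y*(y + 2)*(y + 3)*(y^2 + 2*y + 1) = y*(y + 1)*(y + 2)*(y + 3)*(y + 1)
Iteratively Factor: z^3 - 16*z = (z)*(z^2 - 16) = z*(z + 4)*(z - 4)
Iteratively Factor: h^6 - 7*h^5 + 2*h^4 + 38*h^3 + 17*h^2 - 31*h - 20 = (h + 1)*(h^5 - 8*h^4 + 10*h^3 + 28*h^2 - 11*h - 20) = (h - 4)*(h + 1)*(h^4 - 4*h^3 - 6*h^2 + 4*h + 5) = (h - 4)*(h + 1)^2*(h^3 - 5*h^2 - h + 5) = (h - 4)*(h + 1)^3*(h^2 - 6*h + 5) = (h - 5)*(h - 4)*(h + 1)^3*(h - 1)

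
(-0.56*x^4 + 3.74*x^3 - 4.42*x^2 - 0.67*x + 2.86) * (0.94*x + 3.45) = -0.5264*x^5 + 1.5836*x^4 + 8.7482*x^3 - 15.8788*x^2 + 0.3769*x + 9.867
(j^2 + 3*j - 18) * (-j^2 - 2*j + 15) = -j^4 - 5*j^3 + 27*j^2 + 81*j - 270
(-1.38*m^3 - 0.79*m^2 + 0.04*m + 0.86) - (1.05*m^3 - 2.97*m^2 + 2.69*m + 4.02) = -2.43*m^3 + 2.18*m^2 - 2.65*m - 3.16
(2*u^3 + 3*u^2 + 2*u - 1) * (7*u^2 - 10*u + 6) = 14*u^5 + u^4 - 4*u^3 - 9*u^2 + 22*u - 6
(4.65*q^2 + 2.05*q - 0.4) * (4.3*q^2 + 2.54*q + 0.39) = 19.995*q^4 + 20.626*q^3 + 5.3005*q^2 - 0.2165*q - 0.156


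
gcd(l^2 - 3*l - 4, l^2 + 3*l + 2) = l + 1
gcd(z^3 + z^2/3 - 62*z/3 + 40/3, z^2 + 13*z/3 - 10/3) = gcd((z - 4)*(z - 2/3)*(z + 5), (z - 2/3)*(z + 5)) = z^2 + 13*z/3 - 10/3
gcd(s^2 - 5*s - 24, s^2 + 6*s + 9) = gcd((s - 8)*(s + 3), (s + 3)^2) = s + 3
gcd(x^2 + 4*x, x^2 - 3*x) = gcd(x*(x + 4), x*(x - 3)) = x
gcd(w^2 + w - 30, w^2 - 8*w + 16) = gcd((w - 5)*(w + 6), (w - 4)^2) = 1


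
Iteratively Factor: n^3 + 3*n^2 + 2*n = (n + 2)*(n^2 + n) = (n + 1)*(n + 2)*(n)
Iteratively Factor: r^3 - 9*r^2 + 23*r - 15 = (r - 5)*(r^2 - 4*r + 3) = (r - 5)*(r - 1)*(r - 3)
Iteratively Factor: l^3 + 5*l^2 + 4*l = (l + 4)*(l^2 + l) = l*(l + 4)*(l + 1)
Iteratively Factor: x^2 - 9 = (x - 3)*(x + 3)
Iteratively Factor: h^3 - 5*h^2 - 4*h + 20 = (h - 5)*(h^2 - 4) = (h - 5)*(h + 2)*(h - 2)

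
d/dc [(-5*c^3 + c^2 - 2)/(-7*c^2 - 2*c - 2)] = (35*c^4 + 20*c^3 + 28*c^2 - 32*c - 4)/(49*c^4 + 28*c^3 + 32*c^2 + 8*c + 4)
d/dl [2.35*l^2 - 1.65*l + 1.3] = 4.7*l - 1.65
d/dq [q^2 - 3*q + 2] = 2*q - 3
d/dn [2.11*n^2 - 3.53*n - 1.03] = 4.22*n - 3.53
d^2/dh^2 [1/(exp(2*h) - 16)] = 4*(exp(2*h) + 16)*exp(2*h)/(exp(2*h) - 16)^3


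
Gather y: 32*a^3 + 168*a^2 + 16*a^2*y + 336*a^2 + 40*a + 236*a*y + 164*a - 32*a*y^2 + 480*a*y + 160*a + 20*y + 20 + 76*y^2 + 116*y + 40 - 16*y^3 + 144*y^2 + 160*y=32*a^3 + 504*a^2 + 364*a - 16*y^3 + y^2*(220 - 32*a) + y*(16*a^2 + 716*a + 296) + 60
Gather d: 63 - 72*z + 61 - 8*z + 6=130 - 80*z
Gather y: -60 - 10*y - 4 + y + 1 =-9*y - 63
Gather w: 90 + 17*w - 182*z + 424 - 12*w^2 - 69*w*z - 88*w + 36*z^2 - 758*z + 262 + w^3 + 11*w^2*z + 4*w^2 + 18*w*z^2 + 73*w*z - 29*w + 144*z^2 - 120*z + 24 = w^3 + w^2*(11*z - 8) + w*(18*z^2 + 4*z - 100) + 180*z^2 - 1060*z + 800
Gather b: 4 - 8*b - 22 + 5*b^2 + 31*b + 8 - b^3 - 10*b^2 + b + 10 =-b^3 - 5*b^2 + 24*b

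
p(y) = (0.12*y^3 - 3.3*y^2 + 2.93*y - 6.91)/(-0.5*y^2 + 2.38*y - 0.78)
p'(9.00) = -1.32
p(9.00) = 8.07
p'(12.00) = -0.63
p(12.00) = 5.42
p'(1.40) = -0.02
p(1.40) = -5.69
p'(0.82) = 12.21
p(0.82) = -7.97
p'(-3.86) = -0.41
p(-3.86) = 4.27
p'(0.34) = 15663.28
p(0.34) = 219.95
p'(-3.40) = -0.41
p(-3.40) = 4.08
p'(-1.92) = -0.23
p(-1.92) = 3.55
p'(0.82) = 12.21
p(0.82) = -7.97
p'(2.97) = -11.23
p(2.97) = -12.87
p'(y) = (1.0*y - 2.38)*(0.12*y^3 - 3.3*y^2 + 2.93*y - 6.91)/(-0.5*y^2 + 2.38*y - 0.78)^2 + (0.36*y^2 - 6.6*y + 2.93)/(-0.5*y^2 + 2.38*y - 0.78) = (-0.06*y^4 + 0.5712*y^3 - 6.6698*y^2 - 1.762*y + 14.1604)/(0.25*y^4 - 2.38*y^3 + 6.4444*y^2 - 3.7128*y + 0.6084)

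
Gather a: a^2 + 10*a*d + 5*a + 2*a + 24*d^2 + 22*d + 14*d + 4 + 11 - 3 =a^2 + a*(10*d + 7) + 24*d^2 + 36*d + 12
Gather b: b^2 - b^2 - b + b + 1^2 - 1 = 0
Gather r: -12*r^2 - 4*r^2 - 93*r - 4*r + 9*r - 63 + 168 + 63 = -16*r^2 - 88*r + 168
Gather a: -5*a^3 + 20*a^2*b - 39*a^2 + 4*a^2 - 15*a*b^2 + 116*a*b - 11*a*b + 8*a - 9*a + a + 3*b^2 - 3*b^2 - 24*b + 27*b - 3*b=-5*a^3 + a^2*(20*b - 35) + a*(-15*b^2 + 105*b)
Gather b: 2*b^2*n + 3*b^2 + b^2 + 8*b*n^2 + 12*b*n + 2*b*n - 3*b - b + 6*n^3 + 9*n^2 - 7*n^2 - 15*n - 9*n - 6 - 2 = b^2*(2*n + 4) + b*(8*n^2 + 14*n - 4) + 6*n^3 + 2*n^2 - 24*n - 8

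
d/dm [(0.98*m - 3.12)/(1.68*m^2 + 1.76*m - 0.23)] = (-1.6464*m^2 + 10.4832*m + 5.2658)/(2.8224*m^4 + 5.9136*m^3 + 2.3248*m^2 - 0.8096*m + 0.0529)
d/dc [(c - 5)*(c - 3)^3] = (c - 3)^2*(4*c - 18)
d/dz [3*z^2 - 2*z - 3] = 6*z - 2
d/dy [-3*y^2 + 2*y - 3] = 2 - 6*y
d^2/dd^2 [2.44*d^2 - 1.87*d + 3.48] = 4.88000000000000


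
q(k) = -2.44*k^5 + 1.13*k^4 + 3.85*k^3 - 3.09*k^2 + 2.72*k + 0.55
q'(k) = -12.2*k^4 + 4.52*k^3 + 11.55*k^2 - 6.18*k + 2.72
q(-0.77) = -4.08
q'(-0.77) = 7.97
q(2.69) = -224.06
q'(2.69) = -481.15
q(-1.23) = -5.18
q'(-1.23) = -8.54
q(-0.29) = -0.58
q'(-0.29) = 5.29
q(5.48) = -10483.18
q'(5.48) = -9942.72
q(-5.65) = 14392.24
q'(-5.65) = -12841.26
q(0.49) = 1.59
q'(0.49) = 2.29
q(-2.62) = 257.45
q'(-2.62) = -557.96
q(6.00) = -16771.73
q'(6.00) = -14453.44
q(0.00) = 0.55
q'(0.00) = 2.72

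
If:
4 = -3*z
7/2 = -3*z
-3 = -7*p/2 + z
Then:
No Solution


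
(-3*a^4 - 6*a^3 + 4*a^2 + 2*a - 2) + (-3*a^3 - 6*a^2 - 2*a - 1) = -3*a^4 - 9*a^3 - 2*a^2 - 3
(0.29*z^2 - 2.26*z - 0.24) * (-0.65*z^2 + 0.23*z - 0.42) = -0.1885*z^4 + 1.5357*z^3 - 0.4856*z^2 + 0.894*z + 0.1008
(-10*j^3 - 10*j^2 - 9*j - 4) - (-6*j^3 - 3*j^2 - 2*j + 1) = -4*j^3 - 7*j^2 - 7*j - 5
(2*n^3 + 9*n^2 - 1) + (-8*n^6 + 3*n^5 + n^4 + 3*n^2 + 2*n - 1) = -8*n^6 + 3*n^5 + n^4 + 2*n^3 + 12*n^2 + 2*n - 2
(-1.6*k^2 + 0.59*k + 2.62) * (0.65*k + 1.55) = -1.04*k^3 - 2.0965*k^2 + 2.6175*k + 4.061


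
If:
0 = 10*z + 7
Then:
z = -7/10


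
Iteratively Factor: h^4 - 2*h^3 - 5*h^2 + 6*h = (h)*(h^3 - 2*h^2 - 5*h + 6) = h*(h + 2)*(h^2 - 4*h + 3) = h*(h - 3)*(h + 2)*(h - 1)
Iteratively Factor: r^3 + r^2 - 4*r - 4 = (r + 1)*(r^2 - 4) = (r - 2)*(r + 1)*(r + 2)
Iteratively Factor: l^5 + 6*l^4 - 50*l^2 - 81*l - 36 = (l - 3)*(l^4 + 9*l^3 + 27*l^2 + 31*l + 12) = (l - 3)*(l + 3)*(l^3 + 6*l^2 + 9*l + 4) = (l - 3)*(l + 3)*(l + 4)*(l^2 + 2*l + 1) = (l - 3)*(l + 1)*(l + 3)*(l + 4)*(l + 1)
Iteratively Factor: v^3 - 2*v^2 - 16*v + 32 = (v - 4)*(v^2 + 2*v - 8) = (v - 4)*(v - 2)*(v + 4)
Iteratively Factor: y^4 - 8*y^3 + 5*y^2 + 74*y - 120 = (y + 3)*(y^3 - 11*y^2 + 38*y - 40) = (y - 5)*(y + 3)*(y^2 - 6*y + 8) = (y - 5)*(y - 2)*(y + 3)*(y - 4)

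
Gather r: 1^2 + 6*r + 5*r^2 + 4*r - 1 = 5*r^2 + 10*r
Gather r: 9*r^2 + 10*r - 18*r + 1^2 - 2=9*r^2 - 8*r - 1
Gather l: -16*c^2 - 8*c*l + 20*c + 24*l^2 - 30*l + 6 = -16*c^2 + 20*c + 24*l^2 + l*(-8*c - 30) + 6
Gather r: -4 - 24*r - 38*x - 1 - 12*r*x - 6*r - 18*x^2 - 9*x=r*(-12*x - 30) - 18*x^2 - 47*x - 5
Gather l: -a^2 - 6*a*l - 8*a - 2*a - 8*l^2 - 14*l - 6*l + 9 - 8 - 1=-a^2 - 10*a - 8*l^2 + l*(-6*a - 20)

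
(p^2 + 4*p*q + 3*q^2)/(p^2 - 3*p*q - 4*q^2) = (p + 3*q)/(p - 4*q)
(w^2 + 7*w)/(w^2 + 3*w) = (w + 7)/(w + 3)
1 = 1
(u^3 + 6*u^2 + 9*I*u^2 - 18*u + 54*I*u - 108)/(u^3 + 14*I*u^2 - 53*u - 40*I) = (u^3 + u^2*(6 + 9*I) + u*(-18 + 54*I) - 108)/(u^3 + 14*I*u^2 - 53*u - 40*I)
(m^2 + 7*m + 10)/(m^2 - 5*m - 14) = (m + 5)/(m - 7)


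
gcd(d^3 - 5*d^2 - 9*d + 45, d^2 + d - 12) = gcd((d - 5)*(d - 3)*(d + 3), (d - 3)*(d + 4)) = d - 3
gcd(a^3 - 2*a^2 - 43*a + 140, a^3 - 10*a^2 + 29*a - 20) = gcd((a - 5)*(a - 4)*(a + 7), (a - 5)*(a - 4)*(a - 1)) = a^2 - 9*a + 20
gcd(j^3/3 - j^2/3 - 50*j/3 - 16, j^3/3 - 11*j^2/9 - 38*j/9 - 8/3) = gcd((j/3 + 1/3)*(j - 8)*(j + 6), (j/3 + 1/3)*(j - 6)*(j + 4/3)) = j + 1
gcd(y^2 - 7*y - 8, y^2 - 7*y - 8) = y^2 - 7*y - 8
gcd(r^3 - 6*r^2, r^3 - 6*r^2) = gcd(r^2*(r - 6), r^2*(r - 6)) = r^3 - 6*r^2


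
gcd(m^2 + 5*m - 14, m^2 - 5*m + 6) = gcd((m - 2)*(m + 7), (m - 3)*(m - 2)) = m - 2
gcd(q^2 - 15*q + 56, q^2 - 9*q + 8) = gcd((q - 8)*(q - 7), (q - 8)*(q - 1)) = q - 8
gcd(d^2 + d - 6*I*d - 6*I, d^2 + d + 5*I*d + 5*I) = d + 1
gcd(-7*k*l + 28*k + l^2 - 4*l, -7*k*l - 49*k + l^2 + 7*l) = 7*k - l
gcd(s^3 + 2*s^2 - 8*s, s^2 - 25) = 1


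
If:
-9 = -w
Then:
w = 9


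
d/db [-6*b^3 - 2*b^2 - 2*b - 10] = -18*b^2 - 4*b - 2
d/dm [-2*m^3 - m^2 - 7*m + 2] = -6*m^2 - 2*m - 7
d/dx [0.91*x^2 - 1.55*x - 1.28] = 1.82*x - 1.55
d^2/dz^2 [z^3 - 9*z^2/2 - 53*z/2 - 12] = 6*z - 9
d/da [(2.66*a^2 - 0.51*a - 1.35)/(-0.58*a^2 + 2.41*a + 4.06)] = (6.1148*a^2 + 20.0332*a + 1.1829)/(0.3364*a^4 - 2.7956*a^3 + 1.0985*a^2 + 19.5692*a + 16.4836)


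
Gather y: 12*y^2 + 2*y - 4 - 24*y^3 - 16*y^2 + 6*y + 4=-24*y^3 - 4*y^2 + 8*y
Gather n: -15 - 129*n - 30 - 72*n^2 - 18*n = -72*n^2 - 147*n - 45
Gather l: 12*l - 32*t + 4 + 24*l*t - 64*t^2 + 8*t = l*(24*t + 12) - 64*t^2 - 24*t + 4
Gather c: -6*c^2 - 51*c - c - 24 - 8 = -6*c^2 - 52*c - 32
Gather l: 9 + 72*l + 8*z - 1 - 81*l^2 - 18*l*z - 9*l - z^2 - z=-81*l^2 + l*(63 - 18*z) - z^2 + 7*z + 8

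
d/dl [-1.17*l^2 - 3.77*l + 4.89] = -2.34*l - 3.77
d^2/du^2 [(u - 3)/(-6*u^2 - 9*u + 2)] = 18*(-(u - 3)*(4*u + 3)^2 + (2*u - 1)*(6*u^2 + 9*u - 2))/(6*u^2 + 9*u - 2)^3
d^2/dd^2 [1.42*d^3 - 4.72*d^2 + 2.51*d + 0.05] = 8.52*d - 9.44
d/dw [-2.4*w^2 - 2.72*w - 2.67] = -4.8*w - 2.72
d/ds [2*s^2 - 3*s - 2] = 4*s - 3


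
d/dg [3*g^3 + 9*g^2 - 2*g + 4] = 9*g^2 + 18*g - 2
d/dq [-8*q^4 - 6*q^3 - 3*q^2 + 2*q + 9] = -32*q^3 - 18*q^2 - 6*q + 2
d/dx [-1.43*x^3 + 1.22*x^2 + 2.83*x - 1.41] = -4.29*x^2 + 2.44*x + 2.83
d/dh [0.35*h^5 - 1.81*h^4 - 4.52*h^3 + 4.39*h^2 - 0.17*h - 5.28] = 1.75*h^4 - 7.24*h^3 - 13.56*h^2 + 8.78*h - 0.17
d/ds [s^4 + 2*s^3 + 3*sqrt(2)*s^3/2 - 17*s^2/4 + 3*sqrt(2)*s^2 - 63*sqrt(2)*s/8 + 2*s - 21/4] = 4*s^3 + 6*s^2 + 9*sqrt(2)*s^2/2 - 17*s/2 + 6*sqrt(2)*s - 63*sqrt(2)/8 + 2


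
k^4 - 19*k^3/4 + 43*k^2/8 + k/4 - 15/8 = (k - 3)*(k - 5/4)*(k - 1)*(k + 1/2)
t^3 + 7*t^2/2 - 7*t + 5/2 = (t - 1)*(t - 1/2)*(t + 5)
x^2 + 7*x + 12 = (x + 3)*(x + 4)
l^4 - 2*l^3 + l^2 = l^2*(l - 1)^2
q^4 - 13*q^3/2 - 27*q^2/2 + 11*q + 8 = (q - 8)*(q - 1)*(q + 1/2)*(q + 2)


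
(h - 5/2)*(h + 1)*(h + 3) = h^3 + 3*h^2/2 - 7*h - 15/2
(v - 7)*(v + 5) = v^2 - 2*v - 35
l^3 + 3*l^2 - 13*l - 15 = (l - 3)*(l + 1)*(l + 5)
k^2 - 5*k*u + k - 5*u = (k + 1)*(k - 5*u)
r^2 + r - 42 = (r - 6)*(r + 7)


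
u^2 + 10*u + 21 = (u + 3)*(u + 7)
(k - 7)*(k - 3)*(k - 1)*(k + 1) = k^4 - 10*k^3 + 20*k^2 + 10*k - 21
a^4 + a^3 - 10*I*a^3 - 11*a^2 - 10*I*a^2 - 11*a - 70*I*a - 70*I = (a + 1)*(a - 7*I)*(a - 5*I)*(a + 2*I)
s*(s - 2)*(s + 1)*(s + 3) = s^4 + 2*s^3 - 5*s^2 - 6*s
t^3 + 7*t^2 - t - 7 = (t - 1)*(t + 1)*(t + 7)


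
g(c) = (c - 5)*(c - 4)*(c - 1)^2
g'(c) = (c - 5)*(c - 4)*(2*c - 2) + (c - 5)*(c - 1)^2 + (c - 4)*(c - 1)^2 = 4*c^3 - 33*c^2 + 78*c - 49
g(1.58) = 2.78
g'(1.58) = 7.64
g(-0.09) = 24.73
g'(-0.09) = -56.29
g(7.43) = 344.61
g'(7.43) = 349.47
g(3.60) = 3.79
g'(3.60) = -9.26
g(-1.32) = 180.97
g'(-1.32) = -218.66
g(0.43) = 5.30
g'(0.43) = -21.24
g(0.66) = 1.68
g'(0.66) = -10.74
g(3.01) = 7.96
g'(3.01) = -4.12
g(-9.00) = 18200.00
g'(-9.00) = -6340.00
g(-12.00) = 45968.00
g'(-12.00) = -12649.00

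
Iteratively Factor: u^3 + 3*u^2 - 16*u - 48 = (u + 4)*(u^2 - u - 12) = (u - 4)*(u + 4)*(u + 3)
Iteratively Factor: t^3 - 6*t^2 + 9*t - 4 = (t - 1)*(t^2 - 5*t + 4) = (t - 4)*(t - 1)*(t - 1)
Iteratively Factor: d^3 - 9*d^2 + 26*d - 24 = (d - 2)*(d^2 - 7*d + 12) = (d - 3)*(d - 2)*(d - 4)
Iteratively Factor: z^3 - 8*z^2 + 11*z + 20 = (z - 4)*(z^2 - 4*z - 5) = (z - 4)*(z + 1)*(z - 5)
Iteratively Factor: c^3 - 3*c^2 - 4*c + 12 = (c - 3)*(c^2 - 4) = (c - 3)*(c - 2)*(c + 2)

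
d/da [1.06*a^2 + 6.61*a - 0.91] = 2.12*a + 6.61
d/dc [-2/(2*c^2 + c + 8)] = 2*(4*c + 1)/(2*c^2 + c + 8)^2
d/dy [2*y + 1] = 2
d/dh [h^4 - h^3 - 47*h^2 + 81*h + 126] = 4*h^3 - 3*h^2 - 94*h + 81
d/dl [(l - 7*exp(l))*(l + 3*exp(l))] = -4*l*exp(l) + 2*l - 42*exp(2*l) - 4*exp(l)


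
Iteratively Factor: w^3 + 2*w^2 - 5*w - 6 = (w + 1)*(w^2 + w - 6) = (w + 1)*(w + 3)*(w - 2)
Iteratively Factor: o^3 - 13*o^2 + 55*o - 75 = (o - 3)*(o^2 - 10*o + 25) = (o - 5)*(o - 3)*(o - 5)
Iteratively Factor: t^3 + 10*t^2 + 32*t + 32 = (t + 2)*(t^2 + 8*t + 16) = (t + 2)*(t + 4)*(t + 4)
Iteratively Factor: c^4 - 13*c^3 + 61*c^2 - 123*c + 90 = (c - 2)*(c^3 - 11*c^2 + 39*c - 45) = (c - 5)*(c - 2)*(c^2 - 6*c + 9) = (c - 5)*(c - 3)*(c - 2)*(c - 3)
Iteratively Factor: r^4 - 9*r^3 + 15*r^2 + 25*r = (r)*(r^3 - 9*r^2 + 15*r + 25) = r*(r - 5)*(r^2 - 4*r - 5) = r*(r - 5)*(r + 1)*(r - 5)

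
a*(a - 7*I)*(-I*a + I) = -I*a^3 - 7*a^2 + I*a^2 + 7*a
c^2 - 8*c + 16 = (c - 4)^2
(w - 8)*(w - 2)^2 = w^3 - 12*w^2 + 36*w - 32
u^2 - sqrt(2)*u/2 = u*(u - sqrt(2)/2)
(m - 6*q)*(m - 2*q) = m^2 - 8*m*q + 12*q^2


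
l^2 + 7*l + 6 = (l + 1)*(l + 6)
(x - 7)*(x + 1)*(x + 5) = x^3 - x^2 - 37*x - 35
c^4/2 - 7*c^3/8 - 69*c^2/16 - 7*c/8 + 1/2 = (c/2 + 1)*(c - 4)*(c - 1/4)*(c + 1/2)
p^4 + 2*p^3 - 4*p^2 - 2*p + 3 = (p - 1)^2*(p + 1)*(p + 3)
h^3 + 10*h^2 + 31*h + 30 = (h + 2)*(h + 3)*(h + 5)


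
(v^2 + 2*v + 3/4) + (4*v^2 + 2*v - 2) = 5*v^2 + 4*v - 5/4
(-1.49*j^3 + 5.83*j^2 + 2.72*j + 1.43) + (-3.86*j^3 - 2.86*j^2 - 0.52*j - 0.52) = -5.35*j^3 + 2.97*j^2 + 2.2*j + 0.91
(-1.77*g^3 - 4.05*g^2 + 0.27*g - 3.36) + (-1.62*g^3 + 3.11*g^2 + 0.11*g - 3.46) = -3.39*g^3 - 0.94*g^2 + 0.38*g - 6.82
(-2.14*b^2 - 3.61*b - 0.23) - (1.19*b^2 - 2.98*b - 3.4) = -3.33*b^2 - 0.63*b + 3.17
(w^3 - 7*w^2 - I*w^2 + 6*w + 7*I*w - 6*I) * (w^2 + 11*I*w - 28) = w^5 - 7*w^4 + 10*I*w^4 - 11*w^3 - 70*I*w^3 + 119*w^2 + 88*I*w^2 - 102*w - 196*I*w + 168*I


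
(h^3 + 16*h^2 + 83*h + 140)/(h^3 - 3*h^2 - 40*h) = (h^2 + 11*h + 28)/(h*(h - 8))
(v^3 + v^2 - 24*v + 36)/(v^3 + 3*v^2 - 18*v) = (v - 2)/v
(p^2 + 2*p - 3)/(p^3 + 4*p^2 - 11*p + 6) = (p + 3)/(p^2 + 5*p - 6)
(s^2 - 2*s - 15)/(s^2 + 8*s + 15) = (s - 5)/(s + 5)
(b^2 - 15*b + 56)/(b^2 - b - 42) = (b - 8)/(b + 6)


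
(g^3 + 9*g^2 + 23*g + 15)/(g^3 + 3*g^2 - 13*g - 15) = (g + 3)/(g - 3)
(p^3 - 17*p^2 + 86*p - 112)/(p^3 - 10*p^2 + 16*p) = (p - 7)/p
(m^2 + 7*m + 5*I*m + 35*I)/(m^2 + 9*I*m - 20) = (m + 7)/(m + 4*I)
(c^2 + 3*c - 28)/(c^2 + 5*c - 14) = (c - 4)/(c - 2)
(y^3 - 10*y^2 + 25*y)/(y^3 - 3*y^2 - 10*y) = (y - 5)/(y + 2)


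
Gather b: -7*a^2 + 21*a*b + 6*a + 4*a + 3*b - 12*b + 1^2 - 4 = -7*a^2 + 10*a + b*(21*a - 9) - 3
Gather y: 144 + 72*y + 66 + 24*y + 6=96*y + 216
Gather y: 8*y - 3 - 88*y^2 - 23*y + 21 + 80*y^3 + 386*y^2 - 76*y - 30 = 80*y^3 + 298*y^2 - 91*y - 12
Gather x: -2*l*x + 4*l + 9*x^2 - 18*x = 4*l + 9*x^2 + x*(-2*l - 18)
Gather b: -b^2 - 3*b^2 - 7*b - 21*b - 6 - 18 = -4*b^2 - 28*b - 24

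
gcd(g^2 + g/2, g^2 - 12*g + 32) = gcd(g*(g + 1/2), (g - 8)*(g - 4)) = 1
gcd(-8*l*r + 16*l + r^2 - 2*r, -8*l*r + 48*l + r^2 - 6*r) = -8*l + r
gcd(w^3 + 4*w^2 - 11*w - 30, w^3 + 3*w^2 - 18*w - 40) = w^2 + 7*w + 10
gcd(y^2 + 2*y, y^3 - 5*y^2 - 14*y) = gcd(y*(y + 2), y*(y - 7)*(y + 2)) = y^2 + 2*y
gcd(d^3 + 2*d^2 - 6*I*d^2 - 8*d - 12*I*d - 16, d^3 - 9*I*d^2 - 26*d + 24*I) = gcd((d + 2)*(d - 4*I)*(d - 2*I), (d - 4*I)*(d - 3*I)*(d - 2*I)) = d^2 - 6*I*d - 8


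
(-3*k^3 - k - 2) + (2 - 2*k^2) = -3*k^3 - 2*k^2 - k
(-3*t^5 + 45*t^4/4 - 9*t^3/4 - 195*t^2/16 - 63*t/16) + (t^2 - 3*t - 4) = -3*t^5 + 45*t^4/4 - 9*t^3/4 - 179*t^2/16 - 111*t/16 - 4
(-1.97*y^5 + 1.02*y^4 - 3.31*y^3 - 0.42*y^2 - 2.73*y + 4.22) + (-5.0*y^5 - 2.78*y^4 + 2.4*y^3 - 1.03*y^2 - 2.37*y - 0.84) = -6.97*y^5 - 1.76*y^4 - 0.91*y^3 - 1.45*y^2 - 5.1*y + 3.38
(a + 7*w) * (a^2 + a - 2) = a^3 + 7*a^2*w + a^2 + 7*a*w - 2*a - 14*w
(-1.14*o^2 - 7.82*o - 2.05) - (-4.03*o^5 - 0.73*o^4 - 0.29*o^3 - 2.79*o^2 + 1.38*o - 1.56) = 4.03*o^5 + 0.73*o^4 + 0.29*o^3 + 1.65*o^2 - 9.2*o - 0.49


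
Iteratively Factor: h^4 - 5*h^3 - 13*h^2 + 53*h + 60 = (h - 4)*(h^3 - h^2 - 17*h - 15) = (h - 5)*(h - 4)*(h^2 + 4*h + 3) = (h - 5)*(h - 4)*(h + 3)*(h + 1)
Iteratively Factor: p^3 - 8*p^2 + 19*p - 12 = (p - 4)*(p^2 - 4*p + 3) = (p - 4)*(p - 3)*(p - 1)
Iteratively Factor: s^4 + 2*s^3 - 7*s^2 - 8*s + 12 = (s + 2)*(s^3 - 7*s + 6) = (s - 1)*(s + 2)*(s^2 + s - 6) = (s - 1)*(s + 2)*(s + 3)*(s - 2)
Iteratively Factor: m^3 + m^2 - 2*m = (m - 1)*(m^2 + 2*m) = (m - 1)*(m + 2)*(m)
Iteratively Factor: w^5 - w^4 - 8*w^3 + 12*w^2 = (w)*(w^4 - w^3 - 8*w^2 + 12*w) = w*(w - 2)*(w^3 + w^2 - 6*w) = w*(w - 2)*(w + 3)*(w^2 - 2*w) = w^2*(w - 2)*(w + 3)*(w - 2)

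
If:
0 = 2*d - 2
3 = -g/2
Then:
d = 1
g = -6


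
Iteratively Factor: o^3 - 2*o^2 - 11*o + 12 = (o + 3)*(o^2 - 5*o + 4) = (o - 1)*(o + 3)*(o - 4)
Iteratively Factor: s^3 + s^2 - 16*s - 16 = (s + 4)*(s^2 - 3*s - 4) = (s + 1)*(s + 4)*(s - 4)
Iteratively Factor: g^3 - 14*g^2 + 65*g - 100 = (g - 5)*(g^2 - 9*g + 20) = (g - 5)*(g - 4)*(g - 5)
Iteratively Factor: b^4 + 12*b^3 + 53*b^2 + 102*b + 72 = (b + 2)*(b^3 + 10*b^2 + 33*b + 36) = (b + 2)*(b + 3)*(b^2 + 7*b + 12) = (b + 2)*(b + 3)*(b + 4)*(b + 3)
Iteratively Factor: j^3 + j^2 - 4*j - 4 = (j + 1)*(j^2 - 4) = (j + 1)*(j + 2)*(j - 2)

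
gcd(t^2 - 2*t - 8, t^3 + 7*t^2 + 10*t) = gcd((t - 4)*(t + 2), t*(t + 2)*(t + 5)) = t + 2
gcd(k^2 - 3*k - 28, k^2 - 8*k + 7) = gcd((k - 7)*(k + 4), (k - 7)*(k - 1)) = k - 7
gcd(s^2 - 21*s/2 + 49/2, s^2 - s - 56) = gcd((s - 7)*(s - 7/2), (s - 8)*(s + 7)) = 1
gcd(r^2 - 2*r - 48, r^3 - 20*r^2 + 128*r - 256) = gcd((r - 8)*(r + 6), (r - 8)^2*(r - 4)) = r - 8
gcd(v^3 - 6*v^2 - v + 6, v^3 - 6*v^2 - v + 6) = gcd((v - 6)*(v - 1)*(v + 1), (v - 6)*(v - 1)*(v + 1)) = v^3 - 6*v^2 - v + 6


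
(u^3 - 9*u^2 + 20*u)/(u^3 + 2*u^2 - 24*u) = (u - 5)/(u + 6)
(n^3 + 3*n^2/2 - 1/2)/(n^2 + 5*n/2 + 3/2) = (2*n^2 + n - 1)/(2*n + 3)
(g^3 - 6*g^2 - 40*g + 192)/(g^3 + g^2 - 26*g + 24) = (g - 8)/(g - 1)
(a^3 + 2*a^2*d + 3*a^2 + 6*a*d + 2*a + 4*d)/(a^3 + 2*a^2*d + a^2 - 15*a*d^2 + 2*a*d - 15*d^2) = (a^2 + 2*a*d + 2*a + 4*d)/(a^2 + 2*a*d - 15*d^2)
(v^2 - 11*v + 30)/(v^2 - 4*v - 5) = (v - 6)/(v + 1)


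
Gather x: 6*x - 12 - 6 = 6*x - 18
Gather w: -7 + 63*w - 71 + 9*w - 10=72*w - 88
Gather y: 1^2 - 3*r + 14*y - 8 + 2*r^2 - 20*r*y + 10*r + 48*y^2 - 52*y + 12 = 2*r^2 + 7*r + 48*y^2 + y*(-20*r - 38) + 5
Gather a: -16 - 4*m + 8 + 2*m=-2*m - 8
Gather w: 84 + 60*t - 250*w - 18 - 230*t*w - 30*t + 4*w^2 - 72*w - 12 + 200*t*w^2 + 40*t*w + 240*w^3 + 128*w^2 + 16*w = 30*t + 240*w^3 + w^2*(200*t + 132) + w*(-190*t - 306) + 54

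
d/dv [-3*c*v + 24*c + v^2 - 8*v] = -3*c + 2*v - 8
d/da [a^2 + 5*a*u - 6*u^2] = 2*a + 5*u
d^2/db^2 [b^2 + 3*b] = 2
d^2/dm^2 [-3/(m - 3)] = -6/(m - 3)^3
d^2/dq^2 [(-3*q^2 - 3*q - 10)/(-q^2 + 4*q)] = 10*(3*q^3 + 6*q^2 - 24*q + 32)/(q^3*(q^3 - 12*q^2 + 48*q - 64))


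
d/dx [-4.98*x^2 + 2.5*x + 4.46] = 2.5 - 9.96*x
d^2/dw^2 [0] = 0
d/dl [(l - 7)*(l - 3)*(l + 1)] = 3*l^2 - 18*l + 11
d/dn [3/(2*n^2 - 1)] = -12*n/(2*n^2 - 1)^2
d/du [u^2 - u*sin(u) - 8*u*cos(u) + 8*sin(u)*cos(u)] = 8*u*sin(u) - u*cos(u) + 2*u - sin(u) - 8*cos(u) + 8*cos(2*u)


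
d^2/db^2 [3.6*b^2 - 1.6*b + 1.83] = 7.20000000000000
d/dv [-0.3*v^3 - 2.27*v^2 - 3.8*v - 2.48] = -0.9*v^2 - 4.54*v - 3.8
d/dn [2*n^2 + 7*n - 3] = 4*n + 7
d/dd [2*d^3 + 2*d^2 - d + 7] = 6*d^2 + 4*d - 1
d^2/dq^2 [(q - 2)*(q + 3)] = 2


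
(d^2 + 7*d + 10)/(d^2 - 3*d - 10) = (d + 5)/(d - 5)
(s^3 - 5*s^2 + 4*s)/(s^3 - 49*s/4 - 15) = 4*s*(s - 1)/(4*s^2 + 16*s + 15)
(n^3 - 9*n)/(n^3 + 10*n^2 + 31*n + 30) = n*(n - 3)/(n^2 + 7*n + 10)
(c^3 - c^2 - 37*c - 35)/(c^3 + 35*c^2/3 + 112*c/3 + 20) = 3*(c^2 - 6*c - 7)/(3*c^2 + 20*c + 12)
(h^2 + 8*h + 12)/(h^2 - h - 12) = (h^2 + 8*h + 12)/(h^2 - h - 12)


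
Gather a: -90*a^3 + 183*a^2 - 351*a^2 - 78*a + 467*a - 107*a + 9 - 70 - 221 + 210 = -90*a^3 - 168*a^2 + 282*a - 72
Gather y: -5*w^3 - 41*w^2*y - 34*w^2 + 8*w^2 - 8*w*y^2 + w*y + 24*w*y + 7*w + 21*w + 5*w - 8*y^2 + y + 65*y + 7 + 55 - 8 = -5*w^3 - 26*w^2 + 33*w + y^2*(-8*w - 8) + y*(-41*w^2 + 25*w + 66) + 54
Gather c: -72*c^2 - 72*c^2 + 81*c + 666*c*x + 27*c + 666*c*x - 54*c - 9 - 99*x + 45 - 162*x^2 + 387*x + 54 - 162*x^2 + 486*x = -144*c^2 + c*(1332*x + 54) - 324*x^2 + 774*x + 90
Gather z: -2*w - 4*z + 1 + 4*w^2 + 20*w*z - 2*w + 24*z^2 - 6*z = 4*w^2 - 4*w + 24*z^2 + z*(20*w - 10) + 1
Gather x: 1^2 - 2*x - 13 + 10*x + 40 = 8*x + 28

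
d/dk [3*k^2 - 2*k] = 6*k - 2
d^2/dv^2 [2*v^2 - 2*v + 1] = 4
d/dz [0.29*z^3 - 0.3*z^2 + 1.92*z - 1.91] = 0.87*z^2 - 0.6*z + 1.92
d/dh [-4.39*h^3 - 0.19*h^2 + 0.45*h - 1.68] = -13.17*h^2 - 0.38*h + 0.45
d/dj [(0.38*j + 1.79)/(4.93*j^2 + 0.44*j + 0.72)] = (1.8734*j^2 + 0.1672*j - (0.38*j + 1.79)*(9.86*j + 0.44) + 0.2736)/(4.93*j^2 + 0.44*j + 0.72)^2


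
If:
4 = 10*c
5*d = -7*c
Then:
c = 2/5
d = -14/25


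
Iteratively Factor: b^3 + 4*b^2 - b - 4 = (b + 4)*(b^2 - 1) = (b + 1)*(b + 4)*(b - 1)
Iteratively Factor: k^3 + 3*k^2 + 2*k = (k + 1)*(k^2 + 2*k) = (k + 1)*(k + 2)*(k)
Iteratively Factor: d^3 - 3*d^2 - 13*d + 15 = (d - 5)*(d^2 + 2*d - 3) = (d - 5)*(d - 1)*(d + 3)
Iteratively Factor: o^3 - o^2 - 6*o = (o - 3)*(o^2 + 2*o) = (o - 3)*(o + 2)*(o)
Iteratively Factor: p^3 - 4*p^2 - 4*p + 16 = (p + 2)*(p^2 - 6*p + 8) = (p - 4)*(p + 2)*(p - 2)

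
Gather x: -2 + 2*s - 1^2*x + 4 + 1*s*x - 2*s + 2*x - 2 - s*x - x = 0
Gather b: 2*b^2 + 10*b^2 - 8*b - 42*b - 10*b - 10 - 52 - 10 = 12*b^2 - 60*b - 72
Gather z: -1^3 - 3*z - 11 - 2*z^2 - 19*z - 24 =-2*z^2 - 22*z - 36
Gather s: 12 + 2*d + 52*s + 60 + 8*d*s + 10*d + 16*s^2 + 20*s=12*d + 16*s^2 + s*(8*d + 72) + 72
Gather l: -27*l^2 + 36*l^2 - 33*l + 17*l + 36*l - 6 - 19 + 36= 9*l^2 + 20*l + 11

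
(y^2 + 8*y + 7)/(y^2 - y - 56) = (y + 1)/(y - 8)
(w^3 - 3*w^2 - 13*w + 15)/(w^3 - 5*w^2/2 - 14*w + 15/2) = 2*(w - 1)/(2*w - 1)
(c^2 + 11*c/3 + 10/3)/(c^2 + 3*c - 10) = (3*c^2 + 11*c + 10)/(3*(c^2 + 3*c - 10))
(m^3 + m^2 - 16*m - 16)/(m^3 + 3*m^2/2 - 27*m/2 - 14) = 2*(m - 4)/(2*m - 7)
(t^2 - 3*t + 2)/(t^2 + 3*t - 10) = (t - 1)/(t + 5)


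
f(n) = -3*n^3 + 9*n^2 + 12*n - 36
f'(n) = -9*n^2 + 18*n + 12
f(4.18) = -47.69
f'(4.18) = -70.01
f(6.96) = -527.97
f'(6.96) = -298.69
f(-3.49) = 159.27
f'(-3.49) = -160.44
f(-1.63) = -18.66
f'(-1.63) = -41.25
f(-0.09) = -37.00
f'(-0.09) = 10.31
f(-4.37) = 333.79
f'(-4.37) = -238.53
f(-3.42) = 148.23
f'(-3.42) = -154.83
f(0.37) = -30.48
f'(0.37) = 17.43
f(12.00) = -3780.00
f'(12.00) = -1068.00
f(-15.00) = 11934.00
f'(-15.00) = -2283.00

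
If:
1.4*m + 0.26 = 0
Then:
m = -0.19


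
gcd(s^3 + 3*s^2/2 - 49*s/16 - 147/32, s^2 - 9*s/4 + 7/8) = s - 7/4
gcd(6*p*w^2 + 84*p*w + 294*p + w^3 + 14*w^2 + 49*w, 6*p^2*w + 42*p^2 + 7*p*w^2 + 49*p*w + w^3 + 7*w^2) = 6*p*w + 42*p + w^2 + 7*w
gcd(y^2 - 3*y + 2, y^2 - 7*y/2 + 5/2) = y - 1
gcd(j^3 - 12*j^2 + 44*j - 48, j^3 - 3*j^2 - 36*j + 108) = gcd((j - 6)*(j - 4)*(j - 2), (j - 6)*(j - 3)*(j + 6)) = j - 6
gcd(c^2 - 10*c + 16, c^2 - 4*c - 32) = c - 8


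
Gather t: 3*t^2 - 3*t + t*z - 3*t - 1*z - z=3*t^2 + t*(z - 6) - 2*z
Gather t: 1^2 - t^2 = 1 - t^2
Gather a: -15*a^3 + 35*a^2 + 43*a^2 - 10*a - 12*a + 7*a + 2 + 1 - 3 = -15*a^3 + 78*a^2 - 15*a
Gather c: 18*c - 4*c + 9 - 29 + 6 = 14*c - 14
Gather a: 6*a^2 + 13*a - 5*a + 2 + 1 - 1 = 6*a^2 + 8*a + 2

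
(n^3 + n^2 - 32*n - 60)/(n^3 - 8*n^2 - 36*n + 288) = (n^2 + 7*n + 10)/(n^2 - 2*n - 48)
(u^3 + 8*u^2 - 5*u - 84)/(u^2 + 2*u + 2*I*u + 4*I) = (u^3 + 8*u^2 - 5*u - 84)/(u^2 + 2*u*(1 + I) + 4*I)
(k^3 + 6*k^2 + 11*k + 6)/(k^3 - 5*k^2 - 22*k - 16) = (k + 3)/(k - 8)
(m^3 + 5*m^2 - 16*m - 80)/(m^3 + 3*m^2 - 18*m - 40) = (m + 4)/(m + 2)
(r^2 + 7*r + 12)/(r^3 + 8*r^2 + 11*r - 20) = (r + 3)/(r^2 + 4*r - 5)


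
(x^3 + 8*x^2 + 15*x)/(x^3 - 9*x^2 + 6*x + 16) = x*(x^2 + 8*x + 15)/(x^3 - 9*x^2 + 6*x + 16)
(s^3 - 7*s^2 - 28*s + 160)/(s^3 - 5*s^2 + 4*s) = (s^2 - 3*s - 40)/(s*(s - 1))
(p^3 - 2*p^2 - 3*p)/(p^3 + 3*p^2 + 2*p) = (p - 3)/(p + 2)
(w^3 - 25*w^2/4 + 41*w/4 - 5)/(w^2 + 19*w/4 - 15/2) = (w^2 - 5*w + 4)/(w + 6)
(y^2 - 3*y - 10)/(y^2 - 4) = (y - 5)/(y - 2)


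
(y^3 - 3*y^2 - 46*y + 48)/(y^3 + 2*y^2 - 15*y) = (y^3 - 3*y^2 - 46*y + 48)/(y*(y^2 + 2*y - 15))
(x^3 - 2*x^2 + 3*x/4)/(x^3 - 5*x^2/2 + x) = (x - 3/2)/(x - 2)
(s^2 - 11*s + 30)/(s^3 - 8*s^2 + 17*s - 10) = (s - 6)/(s^2 - 3*s + 2)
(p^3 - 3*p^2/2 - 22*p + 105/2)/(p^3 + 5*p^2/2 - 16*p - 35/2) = (p - 3)/(p + 1)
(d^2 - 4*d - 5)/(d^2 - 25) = (d + 1)/(d + 5)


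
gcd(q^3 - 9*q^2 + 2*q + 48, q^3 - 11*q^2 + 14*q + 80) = q^2 - 6*q - 16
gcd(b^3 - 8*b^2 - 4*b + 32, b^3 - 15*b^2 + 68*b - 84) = b - 2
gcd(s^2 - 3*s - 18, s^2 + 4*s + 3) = s + 3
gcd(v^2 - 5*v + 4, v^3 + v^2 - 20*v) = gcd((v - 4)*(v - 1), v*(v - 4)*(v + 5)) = v - 4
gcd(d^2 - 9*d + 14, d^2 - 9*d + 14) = d^2 - 9*d + 14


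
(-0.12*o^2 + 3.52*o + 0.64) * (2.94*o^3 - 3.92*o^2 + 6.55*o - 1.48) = -0.3528*o^5 + 10.8192*o^4 - 12.7028*o^3 + 20.7248*o^2 - 1.0176*o - 0.9472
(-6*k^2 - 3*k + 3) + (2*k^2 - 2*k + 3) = -4*k^2 - 5*k + 6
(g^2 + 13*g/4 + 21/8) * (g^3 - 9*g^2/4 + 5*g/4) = g^5 + g^4 - 55*g^3/16 - 59*g^2/32 + 105*g/32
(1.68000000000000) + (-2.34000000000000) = -0.660000000000000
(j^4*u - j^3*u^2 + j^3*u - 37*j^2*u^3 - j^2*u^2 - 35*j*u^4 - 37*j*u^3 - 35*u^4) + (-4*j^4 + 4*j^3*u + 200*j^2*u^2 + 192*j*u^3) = j^4*u - 4*j^4 - j^3*u^2 + 5*j^3*u - 37*j^2*u^3 + 199*j^2*u^2 - 35*j*u^4 + 155*j*u^3 - 35*u^4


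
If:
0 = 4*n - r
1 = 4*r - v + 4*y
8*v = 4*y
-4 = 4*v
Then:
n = 1/2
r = 2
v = -1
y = -2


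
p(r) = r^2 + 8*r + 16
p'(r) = 2*r + 8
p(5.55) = 91.20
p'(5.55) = 19.10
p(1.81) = 33.76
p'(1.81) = 11.62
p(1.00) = 25.00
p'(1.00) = 10.00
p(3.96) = 63.36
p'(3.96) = 15.92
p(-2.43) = 2.46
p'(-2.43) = 3.14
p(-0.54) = 11.97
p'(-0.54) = 6.92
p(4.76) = 76.74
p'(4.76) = 17.52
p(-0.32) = 13.54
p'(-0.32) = 7.36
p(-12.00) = 64.00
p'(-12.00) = -16.00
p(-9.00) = 25.00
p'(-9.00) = -10.00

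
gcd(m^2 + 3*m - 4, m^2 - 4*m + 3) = m - 1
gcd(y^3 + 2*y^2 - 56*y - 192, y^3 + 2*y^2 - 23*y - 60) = y + 4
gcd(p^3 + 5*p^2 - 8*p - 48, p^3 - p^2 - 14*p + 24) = p^2 + p - 12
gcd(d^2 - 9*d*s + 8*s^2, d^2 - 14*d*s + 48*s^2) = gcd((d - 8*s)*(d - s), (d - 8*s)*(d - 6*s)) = -d + 8*s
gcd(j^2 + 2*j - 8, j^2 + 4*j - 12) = j - 2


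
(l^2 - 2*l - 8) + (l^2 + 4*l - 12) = 2*l^2 + 2*l - 20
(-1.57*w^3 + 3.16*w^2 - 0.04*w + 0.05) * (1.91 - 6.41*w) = 10.0637*w^4 - 23.2543*w^3 + 6.292*w^2 - 0.3969*w + 0.0955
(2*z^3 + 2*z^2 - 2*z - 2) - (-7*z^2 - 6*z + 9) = 2*z^3 + 9*z^2 + 4*z - 11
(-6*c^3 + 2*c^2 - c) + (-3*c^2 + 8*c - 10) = -6*c^3 - c^2 + 7*c - 10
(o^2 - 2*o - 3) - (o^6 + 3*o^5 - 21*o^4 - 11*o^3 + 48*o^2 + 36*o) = -o^6 - 3*o^5 + 21*o^4 + 11*o^3 - 47*o^2 - 38*o - 3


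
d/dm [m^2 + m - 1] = 2*m + 1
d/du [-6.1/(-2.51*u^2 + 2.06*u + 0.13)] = (12.566 - 30.622*u)/(-2.51*u^2 + 2.06*u + 0.13)^2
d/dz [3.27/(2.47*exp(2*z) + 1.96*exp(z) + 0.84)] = (-16.1538*exp(z) - 6.4092)*exp(z)/(2.47*exp(2*z) + 1.96*exp(z) + 0.84)^2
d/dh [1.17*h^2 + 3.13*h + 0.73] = 2.34*h + 3.13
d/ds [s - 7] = 1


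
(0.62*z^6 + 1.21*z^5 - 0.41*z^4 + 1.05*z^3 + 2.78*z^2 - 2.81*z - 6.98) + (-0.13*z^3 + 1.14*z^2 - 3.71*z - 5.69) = 0.62*z^6 + 1.21*z^5 - 0.41*z^4 + 0.92*z^3 + 3.92*z^2 - 6.52*z - 12.67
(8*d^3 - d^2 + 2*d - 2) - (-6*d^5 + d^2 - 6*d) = 6*d^5 + 8*d^3 - 2*d^2 + 8*d - 2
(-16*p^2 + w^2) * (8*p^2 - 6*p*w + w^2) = -128*p^4 + 96*p^3*w - 8*p^2*w^2 - 6*p*w^3 + w^4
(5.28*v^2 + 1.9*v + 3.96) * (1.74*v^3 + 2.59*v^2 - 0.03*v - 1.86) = 9.1872*v^5 + 16.9812*v^4 + 11.653*v^3 + 0.378599999999999*v^2 - 3.6528*v - 7.3656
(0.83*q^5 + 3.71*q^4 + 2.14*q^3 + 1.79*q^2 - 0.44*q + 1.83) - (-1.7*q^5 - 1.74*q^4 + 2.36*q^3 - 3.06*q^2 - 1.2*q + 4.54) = 2.53*q^5 + 5.45*q^4 - 0.22*q^3 + 4.85*q^2 + 0.76*q - 2.71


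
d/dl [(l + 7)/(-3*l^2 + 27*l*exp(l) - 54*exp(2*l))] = (-l^2 + 9*l*exp(l) - (l + 7)*(9*l*exp(l) - 2*l - 36*exp(2*l) + 9*exp(l)) - 18*exp(2*l))/(3*(l^2 - 9*l*exp(l) + 18*exp(2*l))^2)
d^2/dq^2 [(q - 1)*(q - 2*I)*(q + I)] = 6*q - 2 - 2*I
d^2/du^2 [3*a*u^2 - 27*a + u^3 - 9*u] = 6*a + 6*u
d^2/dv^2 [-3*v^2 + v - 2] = -6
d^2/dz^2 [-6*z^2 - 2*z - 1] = -12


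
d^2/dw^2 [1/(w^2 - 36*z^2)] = 6*(w^2 + 12*z^2)/(w^2 - 36*z^2)^3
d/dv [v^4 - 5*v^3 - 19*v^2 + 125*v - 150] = 4*v^3 - 15*v^2 - 38*v + 125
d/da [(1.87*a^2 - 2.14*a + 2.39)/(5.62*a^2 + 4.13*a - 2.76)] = (19.7499*a^2 - 37.186*a - 3.9643)/(31.5844*a^4 + 46.4212*a^3 - 13.9655*a^2 - 22.7976*a + 7.6176)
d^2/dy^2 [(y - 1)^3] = 6*y - 6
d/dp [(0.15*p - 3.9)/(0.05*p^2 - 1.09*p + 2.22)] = (-0.0075*p^2 + 0.39*p - 3.918)/(0.0025*p^4 - 0.109*p^3 + 1.4101*p^2 - 4.8396*p + 4.9284)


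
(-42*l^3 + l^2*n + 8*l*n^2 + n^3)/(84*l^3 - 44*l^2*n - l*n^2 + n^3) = (-3*l - n)/(6*l - n)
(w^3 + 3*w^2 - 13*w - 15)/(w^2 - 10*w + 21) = (w^2 + 6*w + 5)/(w - 7)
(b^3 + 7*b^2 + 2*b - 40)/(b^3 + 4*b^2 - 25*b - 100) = (b - 2)/(b - 5)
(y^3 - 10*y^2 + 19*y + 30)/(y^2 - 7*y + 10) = (y^2 - 5*y - 6)/(y - 2)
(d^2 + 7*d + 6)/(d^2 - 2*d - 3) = (d + 6)/(d - 3)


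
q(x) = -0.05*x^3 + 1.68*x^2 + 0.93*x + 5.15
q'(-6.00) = -24.63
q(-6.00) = 70.85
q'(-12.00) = -60.99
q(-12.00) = 322.31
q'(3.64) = 11.17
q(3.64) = 28.38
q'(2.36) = 8.02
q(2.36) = 16.04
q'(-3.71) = -13.60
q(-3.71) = 27.38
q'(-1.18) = -3.24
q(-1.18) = 6.47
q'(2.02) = 7.11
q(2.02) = 13.47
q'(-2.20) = -7.19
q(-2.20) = 11.77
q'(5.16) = 14.27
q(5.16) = 47.81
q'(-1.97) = -6.27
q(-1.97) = 10.22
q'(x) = -0.15*x^2 + 3.36*x + 0.93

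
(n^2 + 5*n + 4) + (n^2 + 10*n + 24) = 2*n^2 + 15*n + 28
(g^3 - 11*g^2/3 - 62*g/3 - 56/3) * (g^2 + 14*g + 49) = g^5 + 31*g^4/3 - 23*g^3 - 1463*g^2/3 - 1274*g - 2744/3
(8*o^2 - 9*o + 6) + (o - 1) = 8*o^2 - 8*o + 5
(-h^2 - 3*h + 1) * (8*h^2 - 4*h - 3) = -8*h^4 - 20*h^3 + 23*h^2 + 5*h - 3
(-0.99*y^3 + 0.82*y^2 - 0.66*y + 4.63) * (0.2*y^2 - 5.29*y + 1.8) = -0.198*y^5 + 5.4011*y^4 - 6.2518*y^3 + 5.8934*y^2 - 25.6807*y + 8.334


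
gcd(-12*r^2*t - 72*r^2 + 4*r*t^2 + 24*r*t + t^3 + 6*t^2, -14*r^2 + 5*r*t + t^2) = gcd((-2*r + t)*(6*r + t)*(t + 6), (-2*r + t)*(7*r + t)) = 2*r - t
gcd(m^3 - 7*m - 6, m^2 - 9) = m - 3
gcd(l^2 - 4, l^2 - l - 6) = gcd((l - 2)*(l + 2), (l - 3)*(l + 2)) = l + 2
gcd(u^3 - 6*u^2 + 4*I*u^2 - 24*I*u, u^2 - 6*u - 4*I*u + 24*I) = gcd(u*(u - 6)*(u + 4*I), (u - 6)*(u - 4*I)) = u - 6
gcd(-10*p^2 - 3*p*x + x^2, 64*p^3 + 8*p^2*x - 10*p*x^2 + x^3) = 2*p + x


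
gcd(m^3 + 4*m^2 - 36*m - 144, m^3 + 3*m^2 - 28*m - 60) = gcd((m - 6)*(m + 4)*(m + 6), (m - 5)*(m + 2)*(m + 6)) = m + 6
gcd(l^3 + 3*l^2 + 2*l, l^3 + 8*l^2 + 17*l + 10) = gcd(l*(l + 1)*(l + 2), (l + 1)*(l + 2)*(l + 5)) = l^2 + 3*l + 2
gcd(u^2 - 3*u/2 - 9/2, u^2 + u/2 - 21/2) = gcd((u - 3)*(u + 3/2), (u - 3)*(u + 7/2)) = u - 3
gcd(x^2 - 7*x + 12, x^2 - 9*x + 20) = x - 4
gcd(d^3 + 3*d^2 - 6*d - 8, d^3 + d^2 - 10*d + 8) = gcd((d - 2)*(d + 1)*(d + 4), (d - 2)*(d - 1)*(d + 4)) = d^2 + 2*d - 8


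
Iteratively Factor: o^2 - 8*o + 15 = (o - 5)*(o - 3)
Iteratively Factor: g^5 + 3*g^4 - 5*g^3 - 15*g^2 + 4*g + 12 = (g - 1)*(g^4 + 4*g^3 - g^2 - 16*g - 12) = (g - 1)*(g + 2)*(g^3 + 2*g^2 - 5*g - 6) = (g - 1)*(g + 1)*(g + 2)*(g^2 + g - 6) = (g - 2)*(g - 1)*(g + 1)*(g + 2)*(g + 3)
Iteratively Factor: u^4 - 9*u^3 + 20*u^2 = (u - 5)*(u^3 - 4*u^2) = u*(u - 5)*(u^2 - 4*u) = u^2*(u - 5)*(u - 4)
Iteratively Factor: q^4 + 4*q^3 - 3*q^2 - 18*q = (q - 2)*(q^3 + 6*q^2 + 9*q) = q*(q - 2)*(q^2 + 6*q + 9) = q*(q - 2)*(q + 3)*(q + 3)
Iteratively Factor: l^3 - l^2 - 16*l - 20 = (l + 2)*(l^2 - 3*l - 10) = (l + 2)^2*(l - 5)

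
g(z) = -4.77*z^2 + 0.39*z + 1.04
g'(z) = 0.39 - 9.54*z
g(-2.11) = -21.02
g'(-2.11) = 20.52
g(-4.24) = -86.37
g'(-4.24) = 40.84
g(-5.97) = -171.30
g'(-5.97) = 57.34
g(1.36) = -7.25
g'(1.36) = -12.58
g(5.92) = -163.82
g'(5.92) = -56.09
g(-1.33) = -7.92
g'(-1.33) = 13.08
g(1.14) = -4.71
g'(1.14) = -10.49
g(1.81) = -13.88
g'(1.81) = -16.88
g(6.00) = -168.34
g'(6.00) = -56.85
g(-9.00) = -388.84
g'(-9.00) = 86.25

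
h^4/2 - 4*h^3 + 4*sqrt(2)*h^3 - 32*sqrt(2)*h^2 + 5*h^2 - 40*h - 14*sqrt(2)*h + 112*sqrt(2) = (h/2 + sqrt(2))*(h - 8)*(h - sqrt(2))*(h + 7*sqrt(2))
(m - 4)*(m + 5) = m^2 + m - 20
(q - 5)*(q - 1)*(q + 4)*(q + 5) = q^4 + 3*q^3 - 29*q^2 - 75*q + 100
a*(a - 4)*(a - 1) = a^3 - 5*a^2 + 4*a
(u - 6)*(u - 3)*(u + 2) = u^3 - 7*u^2 + 36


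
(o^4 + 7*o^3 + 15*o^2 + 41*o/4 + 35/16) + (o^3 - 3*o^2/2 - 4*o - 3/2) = o^4 + 8*o^3 + 27*o^2/2 + 25*o/4 + 11/16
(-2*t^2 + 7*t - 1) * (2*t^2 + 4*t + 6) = -4*t^4 + 6*t^3 + 14*t^2 + 38*t - 6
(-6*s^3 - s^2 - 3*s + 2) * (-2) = 12*s^3 + 2*s^2 + 6*s - 4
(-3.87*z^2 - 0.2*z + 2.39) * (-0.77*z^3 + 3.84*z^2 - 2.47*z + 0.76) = 2.9799*z^5 - 14.7068*z^4 + 6.9506*z^3 + 6.7304*z^2 - 6.0553*z + 1.8164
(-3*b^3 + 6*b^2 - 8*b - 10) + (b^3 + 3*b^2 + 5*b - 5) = -2*b^3 + 9*b^2 - 3*b - 15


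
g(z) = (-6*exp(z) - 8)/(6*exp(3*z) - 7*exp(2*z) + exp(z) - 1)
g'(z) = (-6*exp(z) - 8)*(-18*exp(3*z) + 14*exp(2*z) - exp(z))/(6*exp(3*z) - 7*exp(2*z) + exp(z) - 1)^2 - 6*exp(z)/(6*exp(3*z) - 7*exp(2*z) + exp(z) - 1)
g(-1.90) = 9.02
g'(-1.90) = -0.04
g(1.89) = -0.03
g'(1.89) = 0.08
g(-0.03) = 12.14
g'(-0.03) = 50.31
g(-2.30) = 8.92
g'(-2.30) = 0.42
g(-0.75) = 7.44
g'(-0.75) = -1.90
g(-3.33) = 8.44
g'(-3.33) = 0.38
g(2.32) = -0.01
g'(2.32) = 0.03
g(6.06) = -0.00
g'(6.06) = 0.00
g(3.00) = 0.00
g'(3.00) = 0.01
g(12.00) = 0.00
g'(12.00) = 0.00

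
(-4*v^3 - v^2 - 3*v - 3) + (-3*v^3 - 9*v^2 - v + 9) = -7*v^3 - 10*v^2 - 4*v + 6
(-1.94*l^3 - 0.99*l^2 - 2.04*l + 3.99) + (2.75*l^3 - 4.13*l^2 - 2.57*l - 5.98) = 0.81*l^3 - 5.12*l^2 - 4.61*l - 1.99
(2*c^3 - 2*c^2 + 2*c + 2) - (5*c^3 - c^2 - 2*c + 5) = -3*c^3 - c^2 + 4*c - 3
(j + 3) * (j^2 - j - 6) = j^3 + 2*j^2 - 9*j - 18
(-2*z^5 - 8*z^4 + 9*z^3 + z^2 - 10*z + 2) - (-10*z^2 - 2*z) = -2*z^5 - 8*z^4 + 9*z^3 + 11*z^2 - 8*z + 2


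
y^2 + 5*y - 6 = (y - 1)*(y + 6)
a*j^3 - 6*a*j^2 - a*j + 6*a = (j - 6)*(j - 1)*(a*j + a)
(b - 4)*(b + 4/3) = b^2 - 8*b/3 - 16/3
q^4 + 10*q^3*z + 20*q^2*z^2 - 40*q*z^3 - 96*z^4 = (q - 2*z)*(q + 2*z)*(q + 4*z)*(q + 6*z)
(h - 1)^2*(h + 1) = h^3 - h^2 - h + 1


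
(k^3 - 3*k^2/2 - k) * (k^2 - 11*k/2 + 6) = k^5 - 7*k^4 + 53*k^3/4 - 7*k^2/2 - 6*k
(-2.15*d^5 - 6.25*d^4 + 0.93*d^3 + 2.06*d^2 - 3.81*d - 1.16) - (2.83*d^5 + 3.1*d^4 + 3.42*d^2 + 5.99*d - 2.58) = -4.98*d^5 - 9.35*d^4 + 0.93*d^3 - 1.36*d^2 - 9.8*d + 1.42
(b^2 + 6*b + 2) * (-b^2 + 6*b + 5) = -b^4 + 39*b^2 + 42*b + 10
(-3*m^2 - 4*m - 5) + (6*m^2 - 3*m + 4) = 3*m^2 - 7*m - 1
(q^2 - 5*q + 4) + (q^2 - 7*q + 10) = 2*q^2 - 12*q + 14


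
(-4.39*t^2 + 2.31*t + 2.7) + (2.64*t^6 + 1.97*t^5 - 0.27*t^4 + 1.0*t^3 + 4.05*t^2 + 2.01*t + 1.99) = 2.64*t^6 + 1.97*t^5 - 0.27*t^4 + 1.0*t^3 - 0.34*t^2 + 4.32*t + 4.69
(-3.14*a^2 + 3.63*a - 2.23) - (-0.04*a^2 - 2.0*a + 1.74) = -3.1*a^2 + 5.63*a - 3.97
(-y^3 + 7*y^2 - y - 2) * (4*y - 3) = -4*y^4 + 31*y^3 - 25*y^2 - 5*y + 6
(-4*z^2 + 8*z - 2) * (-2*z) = 8*z^3 - 16*z^2 + 4*z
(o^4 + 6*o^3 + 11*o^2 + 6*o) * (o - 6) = o^5 - 25*o^3 - 60*o^2 - 36*o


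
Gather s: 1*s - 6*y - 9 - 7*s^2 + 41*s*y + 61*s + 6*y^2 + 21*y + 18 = -7*s^2 + s*(41*y + 62) + 6*y^2 + 15*y + 9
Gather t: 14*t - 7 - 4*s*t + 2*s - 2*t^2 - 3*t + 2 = 2*s - 2*t^2 + t*(11 - 4*s) - 5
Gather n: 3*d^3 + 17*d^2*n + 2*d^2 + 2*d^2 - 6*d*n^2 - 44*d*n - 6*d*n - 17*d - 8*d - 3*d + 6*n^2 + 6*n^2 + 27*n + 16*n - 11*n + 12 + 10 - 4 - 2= 3*d^3 + 4*d^2 - 28*d + n^2*(12 - 6*d) + n*(17*d^2 - 50*d + 32) + 16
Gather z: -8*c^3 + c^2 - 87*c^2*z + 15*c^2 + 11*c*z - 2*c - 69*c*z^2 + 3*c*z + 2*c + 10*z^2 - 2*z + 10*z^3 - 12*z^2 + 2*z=-8*c^3 + 16*c^2 + 10*z^3 + z^2*(-69*c - 2) + z*(-87*c^2 + 14*c)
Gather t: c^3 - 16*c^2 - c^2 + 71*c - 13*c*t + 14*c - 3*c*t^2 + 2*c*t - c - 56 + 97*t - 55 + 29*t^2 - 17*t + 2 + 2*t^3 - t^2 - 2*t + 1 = c^3 - 17*c^2 + 84*c + 2*t^3 + t^2*(28 - 3*c) + t*(78 - 11*c) - 108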